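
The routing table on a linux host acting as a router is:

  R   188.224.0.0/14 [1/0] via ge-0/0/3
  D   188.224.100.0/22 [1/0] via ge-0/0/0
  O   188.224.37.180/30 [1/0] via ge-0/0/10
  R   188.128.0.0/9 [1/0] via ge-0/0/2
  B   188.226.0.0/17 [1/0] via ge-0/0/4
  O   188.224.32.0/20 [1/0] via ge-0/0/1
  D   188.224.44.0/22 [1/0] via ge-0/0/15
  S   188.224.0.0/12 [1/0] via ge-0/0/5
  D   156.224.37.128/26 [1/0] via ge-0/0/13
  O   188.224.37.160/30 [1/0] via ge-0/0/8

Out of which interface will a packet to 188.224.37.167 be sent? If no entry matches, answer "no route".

ge-0/0/1

Routes whose prefix contains 188.224.37.167:
  188.128.0.0/9 (188.128.0.0 - 188.255.255.255) -> ge-0/0/2
  188.224.0.0/12 (188.224.0.0 - 188.239.255.255) -> ge-0/0/5
  188.224.0.0/14 (188.224.0.0 - 188.227.255.255) -> ge-0/0/3
  188.224.32.0/20 (188.224.32.0 - 188.224.47.255) -> ge-0/0/1
More-specific entries that do NOT match:
  188.224.37.180/30 (188.224.37.180 - 188.224.37.183) does not contain 188.224.37.167
  188.224.37.160/30 (188.224.37.160 - 188.224.37.163) does not contain 188.224.37.167
  156.224.37.128/26 (156.224.37.128 - 156.224.37.191) does not contain 188.224.37.167
  188.224.100.0/22 (188.224.100.0 - 188.224.103.255) does not contain 188.224.37.167
  188.224.44.0/22 (188.224.44.0 - 188.224.47.255) does not contain 188.224.37.167
Longest matching prefix is /20 -> interface ge-0/0/1.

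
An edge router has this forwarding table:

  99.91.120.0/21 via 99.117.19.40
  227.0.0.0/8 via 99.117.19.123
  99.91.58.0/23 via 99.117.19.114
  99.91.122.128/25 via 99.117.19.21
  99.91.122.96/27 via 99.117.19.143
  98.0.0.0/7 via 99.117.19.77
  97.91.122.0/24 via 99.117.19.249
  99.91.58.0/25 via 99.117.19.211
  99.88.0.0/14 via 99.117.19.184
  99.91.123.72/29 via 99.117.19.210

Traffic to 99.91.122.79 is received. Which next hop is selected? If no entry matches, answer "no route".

Routes whose prefix contains 99.91.122.79:
  98.0.0.0/7 (98.0.0.0 - 99.255.255.255) -> 99.117.19.77
  99.88.0.0/14 (99.88.0.0 - 99.91.255.255) -> 99.117.19.184
  99.91.120.0/21 (99.91.120.0 - 99.91.127.255) -> 99.117.19.40
More-specific entries that do NOT match:
  99.91.123.72/29 (99.91.123.72 - 99.91.123.79) does not contain 99.91.122.79
  99.91.122.96/27 (99.91.122.96 - 99.91.122.127) does not contain 99.91.122.79
  99.91.122.128/25 (99.91.122.128 - 99.91.122.255) does not contain 99.91.122.79
  99.91.58.0/25 (99.91.58.0 - 99.91.58.127) does not contain 99.91.122.79
  97.91.122.0/24 (97.91.122.0 - 97.91.122.255) does not contain 99.91.122.79
  99.91.58.0/23 (99.91.58.0 - 99.91.59.255) does not contain 99.91.122.79
Longest matching prefix is /21 -> next hop 99.117.19.40.

99.117.19.40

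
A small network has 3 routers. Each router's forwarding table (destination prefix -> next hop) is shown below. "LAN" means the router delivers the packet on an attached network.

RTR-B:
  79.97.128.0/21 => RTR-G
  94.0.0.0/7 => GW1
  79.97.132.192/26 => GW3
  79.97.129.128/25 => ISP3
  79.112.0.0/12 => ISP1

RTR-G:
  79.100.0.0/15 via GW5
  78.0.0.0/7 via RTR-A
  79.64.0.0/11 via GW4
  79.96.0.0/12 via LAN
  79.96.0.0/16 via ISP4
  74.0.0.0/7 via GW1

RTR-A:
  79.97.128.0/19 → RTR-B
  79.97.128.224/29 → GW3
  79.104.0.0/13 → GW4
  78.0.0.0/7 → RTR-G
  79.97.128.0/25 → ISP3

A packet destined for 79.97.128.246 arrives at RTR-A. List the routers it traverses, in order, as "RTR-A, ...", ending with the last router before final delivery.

At RTR-A: longest match for 79.97.128.246 is 79.97.128.0/19 -> RTR-B
At RTR-B: longest match for 79.97.128.246 is 79.97.128.0/21 -> RTR-G
At RTR-G: longest match for 79.97.128.246 is 79.96.0.0/12 -> LAN

RTR-A, RTR-B, RTR-G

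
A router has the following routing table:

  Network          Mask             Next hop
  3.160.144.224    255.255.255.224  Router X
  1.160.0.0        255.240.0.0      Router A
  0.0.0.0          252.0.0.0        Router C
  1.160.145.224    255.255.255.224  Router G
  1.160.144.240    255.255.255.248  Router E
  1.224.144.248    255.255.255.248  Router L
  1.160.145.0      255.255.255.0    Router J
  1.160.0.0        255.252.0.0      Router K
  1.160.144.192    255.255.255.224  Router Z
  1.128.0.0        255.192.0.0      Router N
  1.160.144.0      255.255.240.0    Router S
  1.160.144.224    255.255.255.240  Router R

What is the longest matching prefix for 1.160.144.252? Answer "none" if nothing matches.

1.160.144.0/20

Entries matching 1.160.144.252:
  0.0.0.0/6 (0.0.0.0 - 3.255.255.255)
  1.128.0.0/10 (1.128.0.0 - 1.191.255.255)
  1.160.0.0/12 (1.160.0.0 - 1.175.255.255)
  1.160.0.0/14 (1.160.0.0 - 1.163.255.255)
  1.160.144.0/20 (1.160.144.0 - 1.160.159.255)
Most specific is 1.160.144.0/20.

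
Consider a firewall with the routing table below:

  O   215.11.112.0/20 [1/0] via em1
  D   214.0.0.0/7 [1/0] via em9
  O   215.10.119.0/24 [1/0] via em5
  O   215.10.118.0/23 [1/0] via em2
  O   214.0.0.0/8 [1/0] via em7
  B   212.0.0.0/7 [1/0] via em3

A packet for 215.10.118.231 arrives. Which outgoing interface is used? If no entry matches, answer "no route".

em2

Routes whose prefix contains 215.10.118.231:
  214.0.0.0/7 (214.0.0.0 - 215.255.255.255) -> em9
  215.10.118.0/23 (215.10.118.0 - 215.10.119.255) -> em2
More-specific entries that do NOT match:
  215.10.119.0/24 (215.10.119.0 - 215.10.119.255) does not contain 215.10.118.231
Longest matching prefix is /23 -> interface em2.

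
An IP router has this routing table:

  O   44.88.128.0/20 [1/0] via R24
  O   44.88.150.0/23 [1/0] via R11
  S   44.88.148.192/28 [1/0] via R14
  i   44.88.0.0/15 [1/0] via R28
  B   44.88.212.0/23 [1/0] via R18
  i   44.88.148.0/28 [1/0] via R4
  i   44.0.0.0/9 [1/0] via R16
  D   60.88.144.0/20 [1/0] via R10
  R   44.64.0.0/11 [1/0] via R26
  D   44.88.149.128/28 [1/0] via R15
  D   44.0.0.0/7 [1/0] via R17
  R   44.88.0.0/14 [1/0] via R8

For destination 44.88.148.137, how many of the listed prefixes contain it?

5

Prefixes containing 44.88.148.137:
  44.0.0.0/7 (44.0.0.0 - 45.255.255.255)
  44.0.0.0/9 (44.0.0.0 - 44.127.255.255)
  44.64.0.0/11 (44.64.0.0 - 44.95.255.255)
  44.88.0.0/14 (44.88.0.0 - 44.91.255.255)
  44.88.0.0/15 (44.88.0.0 - 44.89.255.255)
Total matching entries: 5.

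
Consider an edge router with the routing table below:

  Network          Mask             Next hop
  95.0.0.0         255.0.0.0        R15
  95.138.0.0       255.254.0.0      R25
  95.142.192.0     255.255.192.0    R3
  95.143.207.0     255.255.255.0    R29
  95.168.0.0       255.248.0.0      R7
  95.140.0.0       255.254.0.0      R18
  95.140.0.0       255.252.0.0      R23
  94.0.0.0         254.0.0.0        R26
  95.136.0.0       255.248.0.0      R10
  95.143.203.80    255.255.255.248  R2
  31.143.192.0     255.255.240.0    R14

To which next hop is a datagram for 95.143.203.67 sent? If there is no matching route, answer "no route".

Routes whose prefix contains 95.143.203.67:
  94.0.0.0/7 (94.0.0.0 - 95.255.255.255) -> R26
  95.0.0.0/8 (95.0.0.0 - 95.255.255.255) -> R15
  95.136.0.0/13 (95.136.0.0 - 95.143.255.255) -> R10
  95.140.0.0/14 (95.140.0.0 - 95.143.255.255) -> R23
More-specific entries that do NOT match:
  95.143.203.80/29 (95.143.203.80 - 95.143.203.87) does not contain 95.143.203.67
  95.143.207.0/24 (95.143.207.0 - 95.143.207.255) does not contain 95.143.203.67
  31.143.192.0/20 (31.143.192.0 - 31.143.207.255) does not contain 95.143.203.67
  95.142.192.0/18 (95.142.192.0 - 95.142.255.255) does not contain 95.143.203.67
  95.138.0.0/15 (95.138.0.0 - 95.139.255.255) does not contain 95.143.203.67
  95.140.0.0/15 (95.140.0.0 - 95.141.255.255) does not contain 95.143.203.67
Longest matching prefix is /14 -> next hop R23.

R23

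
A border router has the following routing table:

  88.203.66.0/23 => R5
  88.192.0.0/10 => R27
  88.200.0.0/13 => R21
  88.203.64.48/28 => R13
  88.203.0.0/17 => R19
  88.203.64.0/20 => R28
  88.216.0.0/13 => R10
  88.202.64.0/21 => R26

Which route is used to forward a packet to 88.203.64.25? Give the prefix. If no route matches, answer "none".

Entries matching 88.203.64.25:
  88.192.0.0/10 (88.192.0.0 - 88.255.255.255)
  88.200.0.0/13 (88.200.0.0 - 88.207.255.255)
  88.203.0.0/17 (88.203.0.0 - 88.203.127.255)
  88.203.64.0/20 (88.203.64.0 - 88.203.79.255)
Most specific is 88.203.64.0/20.

88.203.64.0/20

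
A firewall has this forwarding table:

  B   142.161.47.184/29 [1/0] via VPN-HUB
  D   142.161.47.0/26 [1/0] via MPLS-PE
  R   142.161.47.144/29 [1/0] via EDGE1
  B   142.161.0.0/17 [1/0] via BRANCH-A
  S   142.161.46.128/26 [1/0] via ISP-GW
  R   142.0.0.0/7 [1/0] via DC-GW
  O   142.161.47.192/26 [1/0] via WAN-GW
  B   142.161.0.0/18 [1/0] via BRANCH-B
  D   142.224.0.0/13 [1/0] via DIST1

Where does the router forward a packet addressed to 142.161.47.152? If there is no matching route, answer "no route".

BRANCH-B

Routes whose prefix contains 142.161.47.152:
  142.0.0.0/7 (142.0.0.0 - 143.255.255.255) -> DC-GW
  142.161.0.0/17 (142.161.0.0 - 142.161.127.255) -> BRANCH-A
  142.161.0.0/18 (142.161.0.0 - 142.161.63.255) -> BRANCH-B
More-specific entries that do NOT match:
  142.161.47.184/29 (142.161.47.184 - 142.161.47.191) does not contain 142.161.47.152
  142.161.47.144/29 (142.161.47.144 - 142.161.47.151) does not contain 142.161.47.152
  142.161.47.0/26 (142.161.47.0 - 142.161.47.63) does not contain 142.161.47.152
  142.161.46.128/26 (142.161.46.128 - 142.161.46.191) does not contain 142.161.47.152
  142.161.47.192/26 (142.161.47.192 - 142.161.47.255) does not contain 142.161.47.152
Longest matching prefix is /18 -> next hop BRANCH-B.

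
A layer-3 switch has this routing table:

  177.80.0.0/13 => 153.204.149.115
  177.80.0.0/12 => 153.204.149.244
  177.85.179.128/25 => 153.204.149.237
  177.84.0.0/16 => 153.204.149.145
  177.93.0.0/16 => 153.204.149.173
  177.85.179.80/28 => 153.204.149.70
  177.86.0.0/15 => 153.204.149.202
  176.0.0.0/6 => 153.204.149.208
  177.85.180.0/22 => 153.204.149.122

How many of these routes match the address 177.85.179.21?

Prefixes containing 177.85.179.21:
  176.0.0.0/6 (176.0.0.0 - 179.255.255.255)
  177.80.0.0/12 (177.80.0.0 - 177.95.255.255)
  177.80.0.0/13 (177.80.0.0 - 177.87.255.255)
Total matching entries: 3.

3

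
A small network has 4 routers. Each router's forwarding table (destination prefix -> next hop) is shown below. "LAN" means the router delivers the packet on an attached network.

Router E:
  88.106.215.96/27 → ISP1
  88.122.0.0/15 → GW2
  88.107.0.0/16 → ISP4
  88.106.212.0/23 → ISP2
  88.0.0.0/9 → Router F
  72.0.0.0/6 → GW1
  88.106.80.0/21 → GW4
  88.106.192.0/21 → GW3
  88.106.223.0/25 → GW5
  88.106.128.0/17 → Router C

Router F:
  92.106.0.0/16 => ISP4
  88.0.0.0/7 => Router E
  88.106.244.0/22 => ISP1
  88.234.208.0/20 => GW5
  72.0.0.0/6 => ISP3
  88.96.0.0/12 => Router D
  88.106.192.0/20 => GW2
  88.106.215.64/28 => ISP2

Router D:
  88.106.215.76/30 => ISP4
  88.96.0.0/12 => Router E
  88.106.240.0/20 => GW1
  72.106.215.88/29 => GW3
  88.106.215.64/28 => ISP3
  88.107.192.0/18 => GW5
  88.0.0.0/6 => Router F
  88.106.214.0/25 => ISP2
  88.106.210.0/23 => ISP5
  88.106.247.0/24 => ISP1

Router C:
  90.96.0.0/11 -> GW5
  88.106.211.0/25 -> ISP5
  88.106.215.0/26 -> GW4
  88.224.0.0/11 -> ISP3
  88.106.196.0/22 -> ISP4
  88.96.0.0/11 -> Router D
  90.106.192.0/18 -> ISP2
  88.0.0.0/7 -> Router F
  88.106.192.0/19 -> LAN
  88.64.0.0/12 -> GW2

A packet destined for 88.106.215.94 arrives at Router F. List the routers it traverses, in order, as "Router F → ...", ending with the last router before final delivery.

At Router F: longest match for 88.106.215.94 is 88.96.0.0/12 -> Router D
At Router D: longest match for 88.106.215.94 is 88.96.0.0/12 -> Router E
At Router E: longest match for 88.106.215.94 is 88.106.128.0/17 -> Router C
At Router C: longest match for 88.106.215.94 is 88.106.192.0/19 -> LAN

Router F → Router D → Router E → Router C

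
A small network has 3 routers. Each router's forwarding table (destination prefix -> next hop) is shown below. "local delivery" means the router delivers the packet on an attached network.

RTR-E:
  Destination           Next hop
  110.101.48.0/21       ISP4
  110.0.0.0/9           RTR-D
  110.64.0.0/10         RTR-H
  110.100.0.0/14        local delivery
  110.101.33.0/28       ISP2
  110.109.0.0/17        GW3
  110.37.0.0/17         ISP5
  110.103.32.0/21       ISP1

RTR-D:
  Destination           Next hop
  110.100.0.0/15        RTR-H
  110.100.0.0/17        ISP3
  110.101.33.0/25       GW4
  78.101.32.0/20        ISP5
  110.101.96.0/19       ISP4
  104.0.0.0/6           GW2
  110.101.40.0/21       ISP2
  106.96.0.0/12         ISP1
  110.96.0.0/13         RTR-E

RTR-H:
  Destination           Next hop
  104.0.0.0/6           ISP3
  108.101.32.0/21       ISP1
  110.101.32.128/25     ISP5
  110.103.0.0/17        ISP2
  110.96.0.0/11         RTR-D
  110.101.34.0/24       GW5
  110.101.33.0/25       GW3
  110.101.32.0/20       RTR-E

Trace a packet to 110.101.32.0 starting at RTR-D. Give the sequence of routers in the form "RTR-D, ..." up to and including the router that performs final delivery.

RTR-D, RTR-H, RTR-E

At RTR-D: longest match for 110.101.32.0 is 110.100.0.0/15 -> RTR-H
At RTR-H: longest match for 110.101.32.0 is 110.101.32.0/20 -> RTR-E
At RTR-E: longest match for 110.101.32.0 is 110.100.0.0/14 -> local delivery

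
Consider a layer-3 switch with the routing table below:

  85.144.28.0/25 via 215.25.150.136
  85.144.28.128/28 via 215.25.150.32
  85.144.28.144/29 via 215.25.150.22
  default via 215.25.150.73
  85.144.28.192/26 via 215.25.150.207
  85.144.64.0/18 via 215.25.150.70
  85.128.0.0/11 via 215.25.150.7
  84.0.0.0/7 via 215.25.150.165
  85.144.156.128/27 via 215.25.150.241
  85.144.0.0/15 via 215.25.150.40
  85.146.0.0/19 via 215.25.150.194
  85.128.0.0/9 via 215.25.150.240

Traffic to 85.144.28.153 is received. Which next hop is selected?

Routes whose prefix contains 85.144.28.153:
  0.0.0.0/0 (default, matches everything) -> 215.25.150.73
  84.0.0.0/7 (84.0.0.0 - 85.255.255.255) -> 215.25.150.165
  85.128.0.0/9 (85.128.0.0 - 85.255.255.255) -> 215.25.150.240
  85.128.0.0/11 (85.128.0.0 - 85.159.255.255) -> 215.25.150.7
  85.144.0.0/15 (85.144.0.0 - 85.145.255.255) -> 215.25.150.40
More-specific entries that do NOT match:
  85.144.28.144/29 (85.144.28.144 - 85.144.28.151) does not contain 85.144.28.153
  85.144.28.128/28 (85.144.28.128 - 85.144.28.143) does not contain 85.144.28.153
  85.144.156.128/27 (85.144.156.128 - 85.144.156.159) does not contain 85.144.28.153
  85.144.28.192/26 (85.144.28.192 - 85.144.28.255) does not contain 85.144.28.153
  85.144.28.0/25 (85.144.28.0 - 85.144.28.127) does not contain 85.144.28.153
  85.146.0.0/19 (85.146.0.0 - 85.146.31.255) does not contain 85.144.28.153
  85.144.64.0/18 (85.144.64.0 - 85.144.127.255) does not contain 85.144.28.153
Longest matching prefix is /15 -> next hop 215.25.150.40.

215.25.150.40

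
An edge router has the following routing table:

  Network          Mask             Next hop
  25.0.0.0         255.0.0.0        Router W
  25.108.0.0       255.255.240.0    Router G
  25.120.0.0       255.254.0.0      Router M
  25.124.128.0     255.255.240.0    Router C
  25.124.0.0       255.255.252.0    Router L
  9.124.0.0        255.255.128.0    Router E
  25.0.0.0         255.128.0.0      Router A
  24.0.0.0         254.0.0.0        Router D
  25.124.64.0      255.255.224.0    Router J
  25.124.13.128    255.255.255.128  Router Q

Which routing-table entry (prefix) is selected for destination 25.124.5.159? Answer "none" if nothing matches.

Entries matching 25.124.5.159:
  24.0.0.0/7 (24.0.0.0 - 25.255.255.255)
  25.0.0.0/8 (25.0.0.0 - 25.255.255.255)
  25.0.0.0/9 (25.0.0.0 - 25.127.255.255)
Most specific is 25.0.0.0/9.

25.0.0.0/9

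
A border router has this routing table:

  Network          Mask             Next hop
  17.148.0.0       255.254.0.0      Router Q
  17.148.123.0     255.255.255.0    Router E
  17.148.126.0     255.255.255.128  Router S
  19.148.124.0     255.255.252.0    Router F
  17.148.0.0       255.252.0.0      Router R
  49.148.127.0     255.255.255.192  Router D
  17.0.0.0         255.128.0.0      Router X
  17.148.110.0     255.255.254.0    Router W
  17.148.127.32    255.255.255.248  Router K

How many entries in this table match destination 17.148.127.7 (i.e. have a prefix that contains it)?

Prefixes containing 17.148.127.7:
  17.148.0.0/14 (17.148.0.0 - 17.151.255.255)
  17.148.0.0/15 (17.148.0.0 - 17.149.255.255)
Total matching entries: 2.

2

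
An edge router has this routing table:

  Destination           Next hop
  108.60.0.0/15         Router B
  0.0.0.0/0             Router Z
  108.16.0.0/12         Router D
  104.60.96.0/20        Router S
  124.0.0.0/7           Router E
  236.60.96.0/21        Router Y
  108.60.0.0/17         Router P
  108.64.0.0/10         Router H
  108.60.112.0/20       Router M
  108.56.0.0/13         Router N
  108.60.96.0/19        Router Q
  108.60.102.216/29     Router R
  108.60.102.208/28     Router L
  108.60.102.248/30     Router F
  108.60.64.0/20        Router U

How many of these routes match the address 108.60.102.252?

5

Prefixes containing 108.60.102.252:
  0.0.0.0/0 (default, matches everything)
  108.56.0.0/13 (108.56.0.0 - 108.63.255.255)
  108.60.0.0/15 (108.60.0.0 - 108.61.255.255)
  108.60.0.0/17 (108.60.0.0 - 108.60.127.255)
  108.60.96.0/19 (108.60.96.0 - 108.60.127.255)
Total matching entries: 5.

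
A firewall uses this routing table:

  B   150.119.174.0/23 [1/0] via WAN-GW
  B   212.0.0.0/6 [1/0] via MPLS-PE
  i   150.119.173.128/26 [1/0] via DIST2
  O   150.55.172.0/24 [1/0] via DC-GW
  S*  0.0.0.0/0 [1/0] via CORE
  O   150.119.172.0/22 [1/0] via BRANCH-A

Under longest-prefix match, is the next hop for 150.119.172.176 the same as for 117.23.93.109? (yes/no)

no

150.119.172.176: longest match 150.119.172.0/22 -> BRANCH-A
117.23.93.109: longest match 0.0.0.0/0 -> CORE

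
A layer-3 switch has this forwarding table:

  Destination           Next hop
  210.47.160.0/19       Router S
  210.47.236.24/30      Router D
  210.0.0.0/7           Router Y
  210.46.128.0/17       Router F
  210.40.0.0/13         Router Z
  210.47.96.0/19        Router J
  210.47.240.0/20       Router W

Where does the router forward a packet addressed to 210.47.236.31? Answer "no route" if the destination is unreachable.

Router Z

Routes whose prefix contains 210.47.236.31:
  210.0.0.0/7 (210.0.0.0 - 211.255.255.255) -> Router Y
  210.40.0.0/13 (210.40.0.0 - 210.47.255.255) -> Router Z
More-specific entries that do NOT match:
  210.47.236.24/30 (210.47.236.24 - 210.47.236.27) does not contain 210.47.236.31
  210.47.240.0/20 (210.47.240.0 - 210.47.255.255) does not contain 210.47.236.31
  210.47.160.0/19 (210.47.160.0 - 210.47.191.255) does not contain 210.47.236.31
  210.47.96.0/19 (210.47.96.0 - 210.47.127.255) does not contain 210.47.236.31
  210.46.128.0/17 (210.46.128.0 - 210.46.255.255) does not contain 210.47.236.31
Longest matching prefix is /13 -> next hop Router Z.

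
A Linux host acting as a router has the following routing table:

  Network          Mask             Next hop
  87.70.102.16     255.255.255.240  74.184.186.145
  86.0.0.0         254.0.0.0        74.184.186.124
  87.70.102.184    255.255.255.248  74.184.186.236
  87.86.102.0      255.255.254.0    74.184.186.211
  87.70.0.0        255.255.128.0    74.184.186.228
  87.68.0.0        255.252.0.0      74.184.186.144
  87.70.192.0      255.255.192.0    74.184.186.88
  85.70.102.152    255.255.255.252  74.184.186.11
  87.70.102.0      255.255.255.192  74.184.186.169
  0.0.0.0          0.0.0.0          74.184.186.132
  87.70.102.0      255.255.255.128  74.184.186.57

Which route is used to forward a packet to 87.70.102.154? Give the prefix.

87.70.0.0/17

Entries matching 87.70.102.154:
  0.0.0.0/0 (default, matches everything)
  86.0.0.0/7 (86.0.0.0 - 87.255.255.255)
  87.68.0.0/14 (87.68.0.0 - 87.71.255.255)
  87.70.0.0/17 (87.70.0.0 - 87.70.127.255)
Most specific is 87.70.0.0/17.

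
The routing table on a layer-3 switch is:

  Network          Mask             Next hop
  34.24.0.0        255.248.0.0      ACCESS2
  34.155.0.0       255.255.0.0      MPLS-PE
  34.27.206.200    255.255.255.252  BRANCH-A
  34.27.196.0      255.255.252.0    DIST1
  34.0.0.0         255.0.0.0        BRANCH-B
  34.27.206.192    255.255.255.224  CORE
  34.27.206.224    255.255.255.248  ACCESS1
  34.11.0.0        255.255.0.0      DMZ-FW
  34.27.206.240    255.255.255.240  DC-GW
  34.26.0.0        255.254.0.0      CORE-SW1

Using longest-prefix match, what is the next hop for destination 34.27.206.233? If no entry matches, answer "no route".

Routes whose prefix contains 34.27.206.233:
  34.0.0.0/8 (34.0.0.0 - 34.255.255.255) -> BRANCH-B
  34.24.0.0/13 (34.24.0.0 - 34.31.255.255) -> ACCESS2
  34.26.0.0/15 (34.26.0.0 - 34.27.255.255) -> CORE-SW1
More-specific entries that do NOT match:
  34.27.206.200/30 (34.27.206.200 - 34.27.206.203) does not contain 34.27.206.233
  34.27.206.224/29 (34.27.206.224 - 34.27.206.231) does not contain 34.27.206.233
  34.27.206.240/28 (34.27.206.240 - 34.27.206.255) does not contain 34.27.206.233
  34.27.206.192/27 (34.27.206.192 - 34.27.206.223) does not contain 34.27.206.233
  34.27.196.0/22 (34.27.196.0 - 34.27.199.255) does not contain 34.27.206.233
  34.155.0.0/16 (34.155.0.0 - 34.155.255.255) does not contain 34.27.206.233
  34.11.0.0/16 (34.11.0.0 - 34.11.255.255) does not contain 34.27.206.233
Longest matching prefix is /15 -> next hop CORE-SW1.

CORE-SW1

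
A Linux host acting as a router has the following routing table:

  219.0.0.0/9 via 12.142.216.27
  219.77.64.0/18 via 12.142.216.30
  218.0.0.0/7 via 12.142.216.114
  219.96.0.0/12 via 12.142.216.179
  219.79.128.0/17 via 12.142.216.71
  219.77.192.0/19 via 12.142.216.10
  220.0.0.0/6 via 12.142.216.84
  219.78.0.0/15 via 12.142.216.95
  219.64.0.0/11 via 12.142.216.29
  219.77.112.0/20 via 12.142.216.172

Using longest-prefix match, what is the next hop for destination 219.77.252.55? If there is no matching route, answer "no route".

Routes whose prefix contains 219.77.252.55:
  218.0.0.0/7 (218.0.0.0 - 219.255.255.255) -> 12.142.216.114
  219.0.0.0/9 (219.0.0.0 - 219.127.255.255) -> 12.142.216.27
  219.64.0.0/11 (219.64.0.0 - 219.95.255.255) -> 12.142.216.29
More-specific entries that do NOT match:
  219.77.112.0/20 (219.77.112.0 - 219.77.127.255) does not contain 219.77.252.55
  219.77.192.0/19 (219.77.192.0 - 219.77.223.255) does not contain 219.77.252.55
  219.77.64.0/18 (219.77.64.0 - 219.77.127.255) does not contain 219.77.252.55
  219.79.128.0/17 (219.79.128.0 - 219.79.255.255) does not contain 219.77.252.55
  219.78.0.0/15 (219.78.0.0 - 219.79.255.255) does not contain 219.77.252.55
  219.96.0.0/12 (219.96.0.0 - 219.111.255.255) does not contain 219.77.252.55
Longest matching prefix is /11 -> next hop 12.142.216.29.

12.142.216.29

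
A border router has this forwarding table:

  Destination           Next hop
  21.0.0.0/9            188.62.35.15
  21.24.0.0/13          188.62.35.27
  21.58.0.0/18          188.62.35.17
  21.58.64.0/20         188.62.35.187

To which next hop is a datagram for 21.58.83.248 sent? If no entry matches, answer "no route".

Routes whose prefix contains 21.58.83.248:
  21.0.0.0/9 (21.0.0.0 - 21.127.255.255) -> 188.62.35.15
More-specific entries that do NOT match:
  21.58.64.0/20 (21.58.64.0 - 21.58.79.255) does not contain 21.58.83.248
  21.58.0.0/18 (21.58.0.0 - 21.58.63.255) does not contain 21.58.83.248
  21.24.0.0/13 (21.24.0.0 - 21.31.255.255) does not contain 21.58.83.248
Longest matching prefix is /9 -> next hop 188.62.35.15.

188.62.35.15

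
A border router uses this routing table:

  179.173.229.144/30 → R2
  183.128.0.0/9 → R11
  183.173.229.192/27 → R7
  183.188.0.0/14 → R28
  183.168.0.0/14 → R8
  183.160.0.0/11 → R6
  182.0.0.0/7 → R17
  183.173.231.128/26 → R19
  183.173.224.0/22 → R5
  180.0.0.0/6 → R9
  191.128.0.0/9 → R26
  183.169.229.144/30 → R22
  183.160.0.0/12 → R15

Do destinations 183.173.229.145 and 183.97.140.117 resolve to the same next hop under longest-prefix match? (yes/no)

no

183.173.229.145: longest match 183.160.0.0/12 -> R15
183.97.140.117: longest match 182.0.0.0/7 -> R17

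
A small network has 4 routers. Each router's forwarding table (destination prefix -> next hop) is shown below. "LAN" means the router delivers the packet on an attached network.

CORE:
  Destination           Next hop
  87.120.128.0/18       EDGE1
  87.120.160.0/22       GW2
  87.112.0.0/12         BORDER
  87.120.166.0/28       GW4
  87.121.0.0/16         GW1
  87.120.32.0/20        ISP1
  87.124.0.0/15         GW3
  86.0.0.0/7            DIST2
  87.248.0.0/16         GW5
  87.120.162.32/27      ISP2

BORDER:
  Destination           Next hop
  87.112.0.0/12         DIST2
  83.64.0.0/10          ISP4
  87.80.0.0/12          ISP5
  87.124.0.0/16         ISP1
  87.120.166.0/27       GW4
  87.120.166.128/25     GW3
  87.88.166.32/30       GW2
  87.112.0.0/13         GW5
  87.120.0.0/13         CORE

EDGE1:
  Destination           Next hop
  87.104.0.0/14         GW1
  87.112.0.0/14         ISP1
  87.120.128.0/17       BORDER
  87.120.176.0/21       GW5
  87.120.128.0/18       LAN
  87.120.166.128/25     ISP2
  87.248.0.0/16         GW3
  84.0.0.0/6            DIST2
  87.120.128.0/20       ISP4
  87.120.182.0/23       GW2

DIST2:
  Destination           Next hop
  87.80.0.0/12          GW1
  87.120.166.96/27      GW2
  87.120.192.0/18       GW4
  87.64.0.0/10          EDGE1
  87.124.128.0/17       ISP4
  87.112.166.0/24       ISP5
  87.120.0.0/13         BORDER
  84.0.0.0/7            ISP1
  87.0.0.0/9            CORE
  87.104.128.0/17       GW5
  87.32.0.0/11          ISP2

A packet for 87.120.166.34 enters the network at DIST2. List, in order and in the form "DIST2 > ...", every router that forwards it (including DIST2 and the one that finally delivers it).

At DIST2: longest match for 87.120.166.34 is 87.120.0.0/13 -> BORDER
At BORDER: longest match for 87.120.166.34 is 87.120.0.0/13 -> CORE
At CORE: longest match for 87.120.166.34 is 87.120.128.0/18 -> EDGE1
At EDGE1: longest match for 87.120.166.34 is 87.120.128.0/18 -> LAN

DIST2 > BORDER > CORE > EDGE1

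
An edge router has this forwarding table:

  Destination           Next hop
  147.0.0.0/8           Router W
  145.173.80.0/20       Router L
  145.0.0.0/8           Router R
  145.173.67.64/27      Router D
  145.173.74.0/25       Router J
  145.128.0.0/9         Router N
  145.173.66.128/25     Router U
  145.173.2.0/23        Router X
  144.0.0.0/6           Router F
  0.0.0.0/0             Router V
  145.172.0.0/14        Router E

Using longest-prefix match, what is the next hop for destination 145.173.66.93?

Router E

Routes whose prefix contains 145.173.66.93:
  0.0.0.0/0 (default, matches everything) -> Router V
  144.0.0.0/6 (144.0.0.0 - 147.255.255.255) -> Router F
  145.0.0.0/8 (145.0.0.0 - 145.255.255.255) -> Router R
  145.128.0.0/9 (145.128.0.0 - 145.255.255.255) -> Router N
  145.172.0.0/14 (145.172.0.0 - 145.175.255.255) -> Router E
More-specific entries that do NOT match:
  145.173.67.64/27 (145.173.67.64 - 145.173.67.95) does not contain 145.173.66.93
  145.173.74.0/25 (145.173.74.0 - 145.173.74.127) does not contain 145.173.66.93
  145.173.66.128/25 (145.173.66.128 - 145.173.66.255) does not contain 145.173.66.93
  145.173.2.0/23 (145.173.2.0 - 145.173.3.255) does not contain 145.173.66.93
  145.173.80.0/20 (145.173.80.0 - 145.173.95.255) does not contain 145.173.66.93
Longest matching prefix is /14 -> next hop Router E.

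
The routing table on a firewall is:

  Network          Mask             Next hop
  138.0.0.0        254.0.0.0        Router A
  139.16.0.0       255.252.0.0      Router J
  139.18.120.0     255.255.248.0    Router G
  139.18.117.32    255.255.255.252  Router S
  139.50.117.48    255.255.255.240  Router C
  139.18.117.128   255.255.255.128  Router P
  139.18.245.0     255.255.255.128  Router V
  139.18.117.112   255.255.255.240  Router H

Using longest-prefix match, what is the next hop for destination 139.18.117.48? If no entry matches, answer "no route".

Routes whose prefix contains 139.18.117.48:
  138.0.0.0/7 (138.0.0.0 - 139.255.255.255) -> Router A
  139.16.0.0/14 (139.16.0.0 - 139.19.255.255) -> Router J
More-specific entries that do NOT match:
  139.18.117.32/30 (139.18.117.32 - 139.18.117.35) does not contain 139.18.117.48
  139.50.117.48/28 (139.50.117.48 - 139.50.117.63) does not contain 139.18.117.48
  139.18.117.112/28 (139.18.117.112 - 139.18.117.127) does not contain 139.18.117.48
  139.18.117.128/25 (139.18.117.128 - 139.18.117.255) does not contain 139.18.117.48
  139.18.245.0/25 (139.18.245.0 - 139.18.245.127) does not contain 139.18.117.48
  139.18.120.0/21 (139.18.120.0 - 139.18.127.255) does not contain 139.18.117.48
Longest matching prefix is /14 -> next hop Router J.

Router J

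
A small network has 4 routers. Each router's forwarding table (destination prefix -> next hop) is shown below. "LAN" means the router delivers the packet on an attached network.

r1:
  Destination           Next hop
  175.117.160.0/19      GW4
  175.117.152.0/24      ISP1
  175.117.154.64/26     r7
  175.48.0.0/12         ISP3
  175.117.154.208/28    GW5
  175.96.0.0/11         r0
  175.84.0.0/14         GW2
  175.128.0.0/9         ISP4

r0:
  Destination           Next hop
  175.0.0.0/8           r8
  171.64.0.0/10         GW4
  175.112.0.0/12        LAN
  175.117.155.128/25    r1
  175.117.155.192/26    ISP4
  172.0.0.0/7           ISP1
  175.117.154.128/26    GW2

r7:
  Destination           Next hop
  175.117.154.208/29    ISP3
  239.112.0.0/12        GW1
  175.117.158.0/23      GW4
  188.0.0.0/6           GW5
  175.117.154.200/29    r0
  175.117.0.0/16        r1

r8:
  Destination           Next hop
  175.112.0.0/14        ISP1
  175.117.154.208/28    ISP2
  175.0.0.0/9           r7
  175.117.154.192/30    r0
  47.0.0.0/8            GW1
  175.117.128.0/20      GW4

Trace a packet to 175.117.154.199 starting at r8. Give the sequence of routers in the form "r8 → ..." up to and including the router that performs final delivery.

r8 → r7 → r1 → r0

At r8: longest match for 175.117.154.199 is 175.0.0.0/9 -> r7
At r7: longest match for 175.117.154.199 is 175.117.0.0/16 -> r1
At r1: longest match for 175.117.154.199 is 175.96.0.0/11 -> r0
At r0: longest match for 175.117.154.199 is 175.112.0.0/12 -> LAN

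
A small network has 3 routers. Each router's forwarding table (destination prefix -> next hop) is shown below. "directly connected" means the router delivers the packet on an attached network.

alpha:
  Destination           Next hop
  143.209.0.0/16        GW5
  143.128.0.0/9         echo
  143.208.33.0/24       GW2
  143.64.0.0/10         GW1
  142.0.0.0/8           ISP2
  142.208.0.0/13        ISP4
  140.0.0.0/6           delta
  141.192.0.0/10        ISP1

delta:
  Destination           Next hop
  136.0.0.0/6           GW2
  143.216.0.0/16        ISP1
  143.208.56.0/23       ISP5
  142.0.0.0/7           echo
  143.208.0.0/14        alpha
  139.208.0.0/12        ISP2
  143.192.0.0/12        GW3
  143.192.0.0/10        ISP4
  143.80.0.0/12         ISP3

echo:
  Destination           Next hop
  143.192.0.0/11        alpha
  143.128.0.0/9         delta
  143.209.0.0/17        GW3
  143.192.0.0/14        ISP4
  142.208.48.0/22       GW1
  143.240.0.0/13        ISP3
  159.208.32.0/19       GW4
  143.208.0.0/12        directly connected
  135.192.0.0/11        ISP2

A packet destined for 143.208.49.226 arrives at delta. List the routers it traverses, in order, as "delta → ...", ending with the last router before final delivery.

At delta: longest match for 143.208.49.226 is 143.208.0.0/14 -> alpha
At alpha: longest match for 143.208.49.226 is 143.128.0.0/9 -> echo
At echo: longest match for 143.208.49.226 is 143.208.0.0/12 -> directly connected

delta → alpha → echo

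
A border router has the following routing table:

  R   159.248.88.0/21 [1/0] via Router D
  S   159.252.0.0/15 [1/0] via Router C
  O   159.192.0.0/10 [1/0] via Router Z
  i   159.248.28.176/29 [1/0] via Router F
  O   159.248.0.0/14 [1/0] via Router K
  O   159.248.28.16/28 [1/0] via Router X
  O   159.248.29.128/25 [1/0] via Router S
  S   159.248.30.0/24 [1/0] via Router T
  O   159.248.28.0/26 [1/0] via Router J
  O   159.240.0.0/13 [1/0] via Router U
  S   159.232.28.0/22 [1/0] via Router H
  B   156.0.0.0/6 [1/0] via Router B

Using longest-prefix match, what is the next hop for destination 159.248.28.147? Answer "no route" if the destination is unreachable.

Router K

Routes whose prefix contains 159.248.28.147:
  156.0.0.0/6 (156.0.0.0 - 159.255.255.255) -> Router B
  159.192.0.0/10 (159.192.0.0 - 159.255.255.255) -> Router Z
  159.248.0.0/14 (159.248.0.0 - 159.251.255.255) -> Router K
More-specific entries that do NOT match:
  159.248.28.176/29 (159.248.28.176 - 159.248.28.183) does not contain 159.248.28.147
  159.248.28.16/28 (159.248.28.16 - 159.248.28.31) does not contain 159.248.28.147
  159.248.28.0/26 (159.248.28.0 - 159.248.28.63) does not contain 159.248.28.147
  159.248.29.128/25 (159.248.29.128 - 159.248.29.255) does not contain 159.248.28.147
  159.248.30.0/24 (159.248.30.0 - 159.248.30.255) does not contain 159.248.28.147
  159.232.28.0/22 (159.232.28.0 - 159.232.31.255) does not contain 159.248.28.147
  159.248.88.0/21 (159.248.88.0 - 159.248.95.255) does not contain 159.248.28.147
  159.252.0.0/15 (159.252.0.0 - 159.253.255.255) does not contain 159.248.28.147
Longest matching prefix is /14 -> next hop Router K.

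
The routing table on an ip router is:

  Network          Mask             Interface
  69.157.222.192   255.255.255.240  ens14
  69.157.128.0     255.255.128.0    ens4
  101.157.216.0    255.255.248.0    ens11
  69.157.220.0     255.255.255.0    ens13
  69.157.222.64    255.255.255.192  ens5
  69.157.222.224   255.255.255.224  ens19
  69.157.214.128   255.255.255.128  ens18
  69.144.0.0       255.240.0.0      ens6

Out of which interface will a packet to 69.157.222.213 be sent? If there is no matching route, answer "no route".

Routes whose prefix contains 69.157.222.213:
  69.144.0.0/12 (69.144.0.0 - 69.159.255.255) -> ens6
  69.157.128.0/17 (69.157.128.0 - 69.157.255.255) -> ens4
More-specific entries that do NOT match:
  69.157.222.192/28 (69.157.222.192 - 69.157.222.207) does not contain 69.157.222.213
  69.157.222.224/27 (69.157.222.224 - 69.157.222.255) does not contain 69.157.222.213
  69.157.222.64/26 (69.157.222.64 - 69.157.222.127) does not contain 69.157.222.213
  69.157.214.128/25 (69.157.214.128 - 69.157.214.255) does not contain 69.157.222.213
  69.157.220.0/24 (69.157.220.0 - 69.157.220.255) does not contain 69.157.222.213
  101.157.216.0/21 (101.157.216.0 - 101.157.223.255) does not contain 69.157.222.213
Longest matching prefix is /17 -> interface ens4.

ens4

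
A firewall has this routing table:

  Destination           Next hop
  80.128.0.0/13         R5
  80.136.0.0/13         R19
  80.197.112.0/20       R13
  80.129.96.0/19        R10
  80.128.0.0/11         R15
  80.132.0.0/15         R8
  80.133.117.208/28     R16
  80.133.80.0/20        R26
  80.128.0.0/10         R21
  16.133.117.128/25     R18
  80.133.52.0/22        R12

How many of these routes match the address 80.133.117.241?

4

Prefixes containing 80.133.117.241:
  80.128.0.0/10 (80.128.0.0 - 80.191.255.255)
  80.128.0.0/11 (80.128.0.0 - 80.159.255.255)
  80.128.0.0/13 (80.128.0.0 - 80.135.255.255)
  80.132.0.0/15 (80.132.0.0 - 80.133.255.255)
Total matching entries: 4.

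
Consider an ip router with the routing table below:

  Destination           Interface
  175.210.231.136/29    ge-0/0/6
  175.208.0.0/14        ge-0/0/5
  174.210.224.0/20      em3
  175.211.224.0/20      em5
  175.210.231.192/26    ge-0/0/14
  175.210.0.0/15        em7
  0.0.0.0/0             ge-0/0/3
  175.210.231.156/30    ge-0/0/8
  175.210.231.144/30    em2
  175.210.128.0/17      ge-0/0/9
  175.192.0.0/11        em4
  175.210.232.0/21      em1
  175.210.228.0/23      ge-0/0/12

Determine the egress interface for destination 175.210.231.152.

ge-0/0/9

Routes whose prefix contains 175.210.231.152:
  0.0.0.0/0 (default, matches everything) -> ge-0/0/3
  175.192.0.0/11 (175.192.0.0 - 175.223.255.255) -> em4
  175.208.0.0/14 (175.208.0.0 - 175.211.255.255) -> ge-0/0/5
  175.210.0.0/15 (175.210.0.0 - 175.211.255.255) -> em7
  175.210.128.0/17 (175.210.128.0 - 175.210.255.255) -> ge-0/0/9
More-specific entries that do NOT match:
  175.210.231.156/30 (175.210.231.156 - 175.210.231.159) does not contain 175.210.231.152
  175.210.231.144/30 (175.210.231.144 - 175.210.231.147) does not contain 175.210.231.152
  175.210.231.136/29 (175.210.231.136 - 175.210.231.143) does not contain 175.210.231.152
  175.210.231.192/26 (175.210.231.192 - 175.210.231.255) does not contain 175.210.231.152
  175.210.228.0/23 (175.210.228.0 - 175.210.229.255) does not contain 175.210.231.152
  175.210.232.0/21 (175.210.232.0 - 175.210.239.255) does not contain 175.210.231.152
  174.210.224.0/20 (174.210.224.0 - 174.210.239.255) does not contain 175.210.231.152
  175.211.224.0/20 (175.211.224.0 - 175.211.239.255) does not contain 175.210.231.152
Longest matching prefix is /17 -> interface ge-0/0/9.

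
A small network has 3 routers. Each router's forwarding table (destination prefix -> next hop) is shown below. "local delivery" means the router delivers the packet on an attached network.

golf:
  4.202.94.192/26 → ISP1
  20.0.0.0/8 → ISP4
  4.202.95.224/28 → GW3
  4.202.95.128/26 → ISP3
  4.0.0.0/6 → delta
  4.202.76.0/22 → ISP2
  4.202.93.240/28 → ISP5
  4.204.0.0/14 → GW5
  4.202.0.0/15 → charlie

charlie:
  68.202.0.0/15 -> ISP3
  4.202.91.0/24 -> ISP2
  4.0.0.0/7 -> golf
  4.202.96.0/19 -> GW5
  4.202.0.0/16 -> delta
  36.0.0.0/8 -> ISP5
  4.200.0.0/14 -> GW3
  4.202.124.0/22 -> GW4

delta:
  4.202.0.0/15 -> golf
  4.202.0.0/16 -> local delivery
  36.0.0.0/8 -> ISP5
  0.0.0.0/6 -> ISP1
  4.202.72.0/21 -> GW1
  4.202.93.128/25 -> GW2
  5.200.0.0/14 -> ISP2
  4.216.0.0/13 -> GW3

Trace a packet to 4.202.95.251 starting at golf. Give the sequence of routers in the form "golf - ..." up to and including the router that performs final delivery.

At golf: longest match for 4.202.95.251 is 4.202.0.0/15 -> charlie
At charlie: longest match for 4.202.95.251 is 4.202.0.0/16 -> delta
At delta: longest match for 4.202.95.251 is 4.202.0.0/16 -> local delivery

golf - charlie - delta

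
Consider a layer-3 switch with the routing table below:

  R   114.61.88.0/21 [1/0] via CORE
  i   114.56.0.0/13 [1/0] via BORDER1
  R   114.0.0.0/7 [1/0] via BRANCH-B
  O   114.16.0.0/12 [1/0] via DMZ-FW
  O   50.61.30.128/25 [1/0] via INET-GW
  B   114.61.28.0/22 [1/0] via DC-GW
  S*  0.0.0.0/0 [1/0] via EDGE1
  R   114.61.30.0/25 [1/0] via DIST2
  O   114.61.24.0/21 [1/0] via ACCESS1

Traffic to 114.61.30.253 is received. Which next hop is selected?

DC-GW

Routes whose prefix contains 114.61.30.253:
  0.0.0.0/0 (default, matches everything) -> EDGE1
  114.0.0.0/7 (114.0.0.0 - 115.255.255.255) -> BRANCH-B
  114.56.0.0/13 (114.56.0.0 - 114.63.255.255) -> BORDER1
  114.61.24.0/21 (114.61.24.0 - 114.61.31.255) -> ACCESS1
  114.61.28.0/22 (114.61.28.0 - 114.61.31.255) -> DC-GW
More-specific entries that do NOT match:
  50.61.30.128/25 (50.61.30.128 - 50.61.30.255) does not contain 114.61.30.253
  114.61.30.0/25 (114.61.30.0 - 114.61.30.127) does not contain 114.61.30.253
Longest matching prefix is /22 -> next hop DC-GW.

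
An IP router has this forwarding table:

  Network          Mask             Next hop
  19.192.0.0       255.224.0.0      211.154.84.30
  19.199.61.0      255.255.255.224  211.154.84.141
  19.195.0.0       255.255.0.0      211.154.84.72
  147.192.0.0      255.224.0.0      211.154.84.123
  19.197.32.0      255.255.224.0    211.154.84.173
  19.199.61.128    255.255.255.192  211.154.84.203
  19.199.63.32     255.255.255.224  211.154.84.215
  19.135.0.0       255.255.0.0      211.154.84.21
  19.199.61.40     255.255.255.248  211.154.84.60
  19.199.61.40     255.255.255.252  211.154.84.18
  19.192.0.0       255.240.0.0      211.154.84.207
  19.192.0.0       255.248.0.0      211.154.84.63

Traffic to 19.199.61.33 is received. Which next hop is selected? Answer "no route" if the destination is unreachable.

211.154.84.63

Routes whose prefix contains 19.199.61.33:
  19.192.0.0/11 (19.192.0.0 - 19.223.255.255) -> 211.154.84.30
  19.192.0.0/12 (19.192.0.0 - 19.207.255.255) -> 211.154.84.207
  19.192.0.0/13 (19.192.0.0 - 19.199.255.255) -> 211.154.84.63
More-specific entries that do NOT match:
  19.199.61.40/30 (19.199.61.40 - 19.199.61.43) does not contain 19.199.61.33
  19.199.61.40/29 (19.199.61.40 - 19.199.61.47) does not contain 19.199.61.33
  19.199.61.0/27 (19.199.61.0 - 19.199.61.31) does not contain 19.199.61.33
  19.199.63.32/27 (19.199.63.32 - 19.199.63.63) does not contain 19.199.61.33
  19.199.61.128/26 (19.199.61.128 - 19.199.61.191) does not contain 19.199.61.33
  19.197.32.0/19 (19.197.32.0 - 19.197.63.255) does not contain 19.199.61.33
  19.195.0.0/16 (19.195.0.0 - 19.195.255.255) does not contain 19.199.61.33
  19.135.0.0/16 (19.135.0.0 - 19.135.255.255) does not contain 19.199.61.33
Longest matching prefix is /13 -> next hop 211.154.84.63.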